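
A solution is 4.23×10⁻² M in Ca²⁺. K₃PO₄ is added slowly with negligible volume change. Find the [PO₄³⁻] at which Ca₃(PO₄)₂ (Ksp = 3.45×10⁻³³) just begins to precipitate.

6.75×10⁻¹⁵ M

Each salt precipitates once Q = Ksp for that salt.
Ca₃(PO₄)₂(s) ⇌ 3 Ca²⁺(aq) + 2 PO₄³⁻(aq)
Ksp = [Ca²⁺]^3[PO₄³⁻]^2 = [PO₄³⁻]^2(4.23×10⁻²)^3
[PO₄³⁻]^2 = 3.45×10⁻³³ / (4.23×10⁻²)^3 = 4.56×10⁻²⁹
[PO₄³⁻] = 6.75×10⁻¹⁵ M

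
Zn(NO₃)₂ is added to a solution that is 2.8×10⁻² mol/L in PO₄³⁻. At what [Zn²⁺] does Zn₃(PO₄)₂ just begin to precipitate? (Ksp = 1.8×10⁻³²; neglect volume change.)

2.8×10⁻¹⁰ M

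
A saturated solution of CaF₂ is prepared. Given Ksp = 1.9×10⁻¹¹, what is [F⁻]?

CaF₂(s) ⇌ Ca²⁺(aq) + 2 F⁻(aq)
Let s be the molar solubility. Then [Ca²⁺] = s and [F⁻] = 2s.
Ksp = [Ca²⁺][F⁻]^2 = s · (2s)^2 = 4s^3 = 1.9×10⁻¹¹
s = 1.7×10⁻⁴ M
[F⁻] = 2s = 3.4×10⁻⁴ M

3.4×10⁻⁴ M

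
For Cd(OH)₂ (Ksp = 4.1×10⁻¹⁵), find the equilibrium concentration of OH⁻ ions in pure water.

Cd(OH)₂(s) ⇌ Cd²⁺(aq) + 2 OH⁻(aq)
If s mol/L of Cd(OH)₂ dissolves, [Cd²⁺] = s and [OH⁻] = 2s.
Ksp = [Cd²⁺][OH⁻]^2 = s · (2s)^2 = 4s^3 = 4.1×10⁻¹⁵
s = 1.0×10⁻⁵ M
[OH⁻] = 2s = 2.0×10⁻⁵ M

2.0×10⁻⁵ M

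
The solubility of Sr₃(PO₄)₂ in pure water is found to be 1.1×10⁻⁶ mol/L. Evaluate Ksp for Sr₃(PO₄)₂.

Sr₃(PO₄)₂(s) ⇌ 3 Sr²⁺(aq) + 2 PO₄³⁻(aq)
Call the molar solubility s, so that [Sr²⁺] = 3s and [PO₄³⁻] = 2s.
Ksp = [Sr²⁺]^3[PO₄³⁻]^2 = (3s)^3 · (2s)^2 = 108s^5
Ksp = 108 × (1.1×10⁻⁶)^5 = 1.7×10⁻²⁸

Ksp = 1.7×10⁻²⁸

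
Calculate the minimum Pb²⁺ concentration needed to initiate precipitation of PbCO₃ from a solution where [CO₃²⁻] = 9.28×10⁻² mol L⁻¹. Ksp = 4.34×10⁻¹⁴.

Precipitation begins when Q = Ksp.
PbCO₃(s) ⇌ Pb²⁺(aq) + CO₃²⁻(aq)
Ksp = [Pb²⁺][CO₃²⁻] = [Pb²⁺](9.28×10⁻²)
[Pb²⁺] = 4.34×10⁻¹⁴ / (9.28×10⁻²) = 4.68×10⁻¹³
[Pb²⁺] = 4.68×10⁻¹³ mol L⁻¹

4.68×10⁻¹³ M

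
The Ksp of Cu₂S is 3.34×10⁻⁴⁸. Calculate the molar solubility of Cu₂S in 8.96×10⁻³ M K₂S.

Cu₂S(s) ⇌ 2 Cu⁺(aq) + S²⁻(aq)
The solution already contains S²⁻ at 8.96×10⁻³ M. Let s be the molar solubility of Cu₂S.
[S²⁻] ≈ 8.96×10⁻³ M (common ion dominates); [Cu⁺] = 2s.
Ksp = [Cu⁺]^2[S²⁻] = (2s)^2(8.96×10⁻³)
(2s)^2 = 3.34×10⁻⁴⁸ / (8.96×10⁻³) = 3.73×10⁻⁴⁶
s = 9.65×10⁻²⁴ M

9.65×10⁻²⁴ M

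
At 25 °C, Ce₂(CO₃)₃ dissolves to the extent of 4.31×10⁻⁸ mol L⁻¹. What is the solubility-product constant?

Ce₂(CO₃)₃(s) ⇌ 2 Ce³⁺(aq) + 3 CO₃²⁻(aq)
If s mol/L of Ce₂(CO₃)₃ dissolves, [Ce³⁺] = 2s and [CO₃²⁻] = 3s.
Ksp = [Ce³⁺]^2[CO₃²⁻]^3 = (2s)^2 · (3s)^3 = 108s^5
Ksp = 108 × (4.31×10⁻⁸)^5 = 1.61×10⁻³⁵

Ksp = 1.61×10⁻³⁵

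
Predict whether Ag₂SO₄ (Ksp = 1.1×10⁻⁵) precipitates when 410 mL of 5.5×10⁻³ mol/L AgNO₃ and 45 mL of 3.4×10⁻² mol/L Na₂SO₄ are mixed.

No

Total volume after mixing = 410 + 45 = 455 mL.
[Ag⁺] = (5.5×10⁻³)(410)/455 = 5.0×10⁻³ mol/L
[SO₄²⁻] = (3.4×10⁻²)(45)/455 = 3.4×10⁻³ mol/L
Q = [Ag⁺]^2[SO₄²⁻] = 8.3×10⁻⁸
Q < Ksp (8.3×10⁻⁸ vs 1.1×10⁻⁵); the solution remains unsaturated and no precipitate forms.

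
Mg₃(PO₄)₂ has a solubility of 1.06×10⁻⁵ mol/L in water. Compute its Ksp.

Ksp = 1.45×10⁻²³

Mg₃(PO₄)₂(s) ⇌ 3 Mg²⁺(aq) + 2 PO₄³⁻(aq)
Let s be the molar solubility. Then [Mg²⁺] = 3s and [PO₄³⁻] = 2s.
Ksp = [Mg²⁺]^3[PO₄³⁻]^2 = (3s)^3 · (2s)^2 = 108s^5
Ksp = 108 × (1.06×10⁻⁵)^5 = 1.45×10⁻²³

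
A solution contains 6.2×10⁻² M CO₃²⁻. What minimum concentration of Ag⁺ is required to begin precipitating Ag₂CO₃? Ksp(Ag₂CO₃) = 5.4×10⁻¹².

9.3×10⁻⁶ M

Precipitation begins when Q = Ksp.
Ag₂CO₃(s) ⇌ 2 Ag⁺(aq) + CO₃²⁻(aq)
Ksp = [Ag⁺]^2[CO₃²⁻] = [Ag⁺]^2(6.2×10⁻²)
[Ag⁺]^2 = 5.4×10⁻¹² / (6.2×10⁻²) = 8.7×10⁻¹¹
[Ag⁺] = 9.3×10⁻⁶ M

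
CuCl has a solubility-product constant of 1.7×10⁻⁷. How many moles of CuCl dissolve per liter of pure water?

CuCl(s) ⇌ Cu⁺(aq) + Cl⁻(aq)
Let s be the molar solubility. Then [Cu⁺] = s and [Cl⁻] = s.
Ksp = [Cu⁺][Cl⁻] = s · s = s^2
s^2 = 1.7×10⁻⁷
s = (1.7×10⁻⁷)^(1/2) = 4.1×10⁻⁴ mol/L

4.1×10⁻⁴ M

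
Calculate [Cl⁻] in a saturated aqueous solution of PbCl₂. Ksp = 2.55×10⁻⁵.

3.71×10⁻² M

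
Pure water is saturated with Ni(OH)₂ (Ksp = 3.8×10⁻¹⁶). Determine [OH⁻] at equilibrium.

9.1×10⁻⁶ M

Ni(OH)₂(s) ⇌ Ni²⁺(aq) + 2 OH⁻(aq)
Let s be the molar solubility. Then [Ni²⁺] = s and [OH⁻] = 2s.
Ksp = [Ni²⁺][OH⁻]^2 = s · (2s)^2 = 4s^3 = 3.8×10⁻¹⁶
s = 4.6×10⁻⁶ mol L⁻¹
[OH⁻] = 2s = 9.1×10⁻⁶ mol L⁻¹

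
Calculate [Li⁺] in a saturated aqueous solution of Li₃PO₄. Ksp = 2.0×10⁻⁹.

8.8×10⁻³ M

Li₃PO₄(s) ⇌ 3 Li⁺(aq) + PO₄³⁻(aq)
If s mol/L of Li₃PO₄ dissolves, [Li⁺] = 3s and [PO₄³⁻] = s.
Ksp = [Li⁺]^3[PO₄³⁻] = (3s)^3 · s = 27s^4 = 2.0×10⁻⁹
s = 2.9×10⁻³ mol/L
[Li⁺] = 3s = 8.8×10⁻³ mol/L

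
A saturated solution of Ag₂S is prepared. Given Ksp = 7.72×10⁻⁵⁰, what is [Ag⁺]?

5.36×10⁻¹⁷ M

Ag₂S(s) ⇌ 2 Ag⁺(aq) + S²⁻(aq)
Call the molar solubility s, so that [Ag⁺] = 2s and [S²⁻] = s.
Ksp = [Ag⁺]^2[S²⁻] = (2s)^2 · s = 4s^3 = 7.72×10⁻⁵⁰
s = 2.68×10⁻¹⁷ mol/L
[Ag⁺] = 2s = 5.36×10⁻¹⁷ mol/L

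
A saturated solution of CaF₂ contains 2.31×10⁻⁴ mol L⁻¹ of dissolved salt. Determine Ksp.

Ksp = 4.93×10⁻¹¹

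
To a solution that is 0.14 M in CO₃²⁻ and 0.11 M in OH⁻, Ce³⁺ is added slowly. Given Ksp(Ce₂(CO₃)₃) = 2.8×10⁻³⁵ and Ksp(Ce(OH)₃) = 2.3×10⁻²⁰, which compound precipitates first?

Ce(OH)₃

Precipitation begins when Q = Ksp.
For Ce₂(CO₃)₃: [Ce³⁺] = (Ksp/[CO₃²⁻]^3)^(1/2) = 1.0×10⁻¹⁶ M
For Ce(OH)₃: [Ce³⁺] = (Ksp/[OH⁻]^3) = 1.7×10⁻¹⁷ M
The smaller threshold [Ce³⁺] is reached first, so Ce(OH)₃ precipitates first.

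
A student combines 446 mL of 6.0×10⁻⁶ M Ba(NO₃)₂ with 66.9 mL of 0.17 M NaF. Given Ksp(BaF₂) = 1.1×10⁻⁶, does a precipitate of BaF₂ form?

No

Total volume after mixing = 446 + 66.9 = 512.9 mL.
[Ba²⁺] = (6.0×10⁻⁶)(446)/512.9 = 5.2×10⁻⁶ M
[F⁻] = (0.17)(66.9)/512.9 = 2.2×10⁻² M
Q = [Ba²⁺][F⁻]^2 = 2.6×10⁻⁹
Since Q (2.6×10⁻⁹) is less than Ksp (1.1×10⁻⁶), no BaF₂ precipitates.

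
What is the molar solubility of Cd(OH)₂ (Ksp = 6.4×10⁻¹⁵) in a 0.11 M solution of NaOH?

5.3×10⁻¹³ M

Cd(OH)₂(s) ⇌ Cd²⁺(aq) + 2 OH⁻(aq)
Let s be the solubility of Cd(OH)₂ here. The common ion gives [OH⁻] ≈ 0.11 M, and [Cd²⁺] = s.
Ksp = [Cd²⁺][OH⁻]^2 = s(0.11)^2
s = 6.4×10⁻¹⁵ / (0.11)^2 = 5.3×10⁻¹³
s = 5.3×10⁻¹³ M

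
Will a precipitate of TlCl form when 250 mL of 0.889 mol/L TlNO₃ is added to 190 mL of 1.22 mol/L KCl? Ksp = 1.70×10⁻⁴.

Yes

The combined volume is 440 mL.
[Tl⁺] = (0.889)(250)/440 = 0.505 mol/L
[Cl⁻] = (1.22)(190)/440 = 0.527 mol/L
Q = [Tl⁺][Cl⁻] = 0.266
Since Q (0.266) exceeds Ksp (1.70×10⁻⁴), TlCl will precipitate.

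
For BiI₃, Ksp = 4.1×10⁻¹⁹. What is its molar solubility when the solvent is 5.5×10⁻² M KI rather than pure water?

BiI₃(s) ⇌ Bi³⁺(aq) + 3 I⁻(aq)
With I⁻ already at 5.5×10⁻² M and s small, take [I⁻] ≈ 5.5×10⁻² M and [Bi³⁺] = s.
Ksp = [Bi³⁺][I⁻]^3 = s(5.5×10⁻²)^3
s = 4.1×10⁻¹⁹ / (5.5×10⁻²)^3 = 2.5×10⁻¹⁵
s = 2.5×10⁻¹⁵ M

2.5×10⁻¹⁵ M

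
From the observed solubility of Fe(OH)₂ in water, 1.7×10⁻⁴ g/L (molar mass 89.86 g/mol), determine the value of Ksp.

Convert to molarity: s = 1.7×10⁻⁴ / 89.86 = 1.892×10⁻⁶ mol/L
Fe(OH)₂(s) ⇌ Fe²⁺(aq) + 2 OH⁻(aq)
Let s be the molar solubility. Then [Fe²⁺] = s and [OH⁻] = 2s.
Ksp = [Fe²⁺][OH⁻]^2 = s · (2s)^2 = 4s^3
Ksp = 4 × (1.892×10⁻⁶)^3 = 2.7×10⁻¹⁷

Ksp = 2.7×10⁻¹⁷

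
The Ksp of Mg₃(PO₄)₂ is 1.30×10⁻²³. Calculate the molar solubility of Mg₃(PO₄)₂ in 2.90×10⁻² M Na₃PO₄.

8.30×10⁻⁸ M

Mg₃(PO₄)₂(s) ⇌ 3 Mg²⁺(aq) + 2 PO₄³⁻(aq)
Let s be the solubility of Mg₃(PO₄)₂ here. The common ion gives [PO₄³⁻] ≈ 2.90×10⁻² M, and [Mg²⁺] = 3s.
Ksp = [Mg²⁺]^3[PO₄³⁻]^2 = (3s)^3(2.90×10⁻²)^2
(3s)^3 = 1.30×10⁻²³ / (2.90×10⁻²)^2 = 1.55×10⁻²⁰
s = 8.30×10⁻⁸ M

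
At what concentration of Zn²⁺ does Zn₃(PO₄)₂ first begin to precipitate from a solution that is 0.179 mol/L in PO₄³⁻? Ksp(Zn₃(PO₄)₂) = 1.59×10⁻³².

7.92×10⁻¹¹ M

The threshold for precipitation is Q = Ksp.
Zn₃(PO₄)₂(s) ⇌ 3 Zn²⁺(aq) + 2 PO₄³⁻(aq)
Ksp = [Zn²⁺]^3[PO₄³⁻]^2 = [Zn²⁺]^3(0.179)^2
[Zn²⁺]^3 = 1.59×10⁻³² / (0.179)^2 = 4.96×10⁻³¹
[Zn²⁺] = 7.92×10⁻¹¹ mol/L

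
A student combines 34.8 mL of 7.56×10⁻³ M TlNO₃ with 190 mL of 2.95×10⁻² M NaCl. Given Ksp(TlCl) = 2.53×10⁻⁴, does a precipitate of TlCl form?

No

Total volume after mixing = 34.8 + 190 = 224.8 mL.
[Tl⁺] = (7.56×10⁻³)(34.8)/224.8 = 1.17×10⁻³ M
[Cl⁻] = (2.95×10⁻²)(190)/224.8 = 2.49×10⁻² M
Q = [Tl⁺][Cl⁻] = 2.92×10⁻⁵
Since Q (2.92×10⁻⁵) is less than Ksp (2.53×10⁻⁴), no TlCl precipitates.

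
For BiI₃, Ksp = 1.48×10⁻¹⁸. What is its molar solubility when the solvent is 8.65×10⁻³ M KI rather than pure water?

2.29×10⁻¹² M

BiI₃(s) ⇌ Bi³⁺(aq) + 3 I⁻(aq)
Let s be the solubility of BiI₃ here. The common ion gives [I⁻] ≈ 8.65×10⁻³ M, and [Bi³⁺] = s.
Ksp = [Bi³⁺][I⁻]^3 = s(8.65×10⁻³)^3
s = 1.48×10⁻¹⁸ / (8.65×10⁻³)^3 = 2.29×10⁻¹²
s = 2.29×10⁻¹² M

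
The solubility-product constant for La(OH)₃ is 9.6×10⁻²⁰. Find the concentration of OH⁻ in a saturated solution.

2.3×10⁻⁵ M

La(OH)₃(s) ⇌ La³⁺(aq) + 3 OH⁻(aq)
Call the molar solubility s, so that [La³⁺] = s and [OH⁻] = 3s.
Ksp = [La³⁺][OH⁻]^3 = s · (3s)^3 = 27s^4 = 9.6×10⁻²⁰
s = 7.7×10⁻⁶ mol/L
[OH⁻] = 3s = 2.3×10⁻⁵ mol/L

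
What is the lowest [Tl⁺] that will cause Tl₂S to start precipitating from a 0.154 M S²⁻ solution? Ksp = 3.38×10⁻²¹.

Each salt precipitates once Q = Ksp for that salt.
Tl₂S(s) ⇌ 2 Tl⁺(aq) + S²⁻(aq)
Ksp = [Tl⁺]^2[S²⁻] = [Tl⁺]^2(0.154)
[Tl⁺]^2 = 3.38×10⁻²¹ / (0.154) = 2.19×10⁻²⁰
[Tl⁺] = 1.48×10⁻¹⁰ M

1.48×10⁻¹⁰ M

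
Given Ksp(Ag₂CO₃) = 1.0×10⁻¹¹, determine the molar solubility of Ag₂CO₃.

1.4×10⁻⁴ M

Ag₂CO₃(s) ⇌ 2 Ag⁺(aq) + CO₃²⁻(aq)
With molar solubility s: [Ag⁺] = 2s, [CO₃²⁻] = s.
Ksp = [Ag⁺]^2[CO₃²⁻] = (2s)^2 · s = 4s^3
4s^3 = 1.0×10⁻¹¹  ⇒  s^3 = 2.5×10⁻¹²
s = (2.5×10⁻¹²)^(1/3) = 1.4×10⁻⁴ mol/L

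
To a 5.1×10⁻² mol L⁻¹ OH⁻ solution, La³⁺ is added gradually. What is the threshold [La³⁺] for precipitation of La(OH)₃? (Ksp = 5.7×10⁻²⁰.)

Precipitation begins when Q = Ksp.
La(OH)₃(s) ⇌ La³⁺(aq) + 3 OH⁻(aq)
Ksp = [La³⁺][OH⁻]^3 = [La³⁺](5.1×10⁻²)^3
[La³⁺] = 5.7×10⁻²⁰ / (5.1×10⁻²)^3 = 4.3×10⁻¹⁶
[La³⁺] = 4.3×10⁻¹⁶ mol L⁻¹

4.3×10⁻¹⁶ M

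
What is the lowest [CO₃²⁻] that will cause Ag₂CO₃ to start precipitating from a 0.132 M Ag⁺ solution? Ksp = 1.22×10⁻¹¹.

7.00×10⁻¹⁰ M

Precipitation of each salt begins when its ion product equals Ksp.
Ag₂CO₃(s) ⇌ 2 Ag⁺(aq) + CO₃²⁻(aq)
Ksp = [Ag⁺]^2[CO₃²⁻] = [CO₃²⁻](0.132)^2
[CO₃²⁻] = 1.22×10⁻¹¹ / (0.132)^2 = 7.00×10⁻¹⁰
[CO₃²⁻] = 7.00×10⁻¹⁰ M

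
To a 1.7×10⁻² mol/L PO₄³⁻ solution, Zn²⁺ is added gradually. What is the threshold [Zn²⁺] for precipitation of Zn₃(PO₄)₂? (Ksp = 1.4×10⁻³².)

3.6×10⁻¹⁰ M

Each salt precipitates once Q = Ksp for that salt.
Zn₃(PO₄)₂(s) ⇌ 3 Zn²⁺(aq) + 2 PO₄³⁻(aq)
Ksp = [Zn²⁺]^3[PO₄³⁻]^2 = [Zn²⁺]^3(1.7×10⁻²)^2
[Zn²⁺]^3 = 1.4×10⁻³² / (1.7×10⁻²)^2 = 4.8×10⁻²⁹
[Zn²⁺] = 3.6×10⁻¹⁰ mol/L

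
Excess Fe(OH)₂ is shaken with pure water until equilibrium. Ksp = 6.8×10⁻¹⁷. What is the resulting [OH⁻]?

5.1×10⁻⁶ M

Fe(OH)₂(s) ⇌ Fe²⁺(aq) + 2 OH⁻(aq)
Call the molar solubility s, so that [Fe²⁺] = s and [OH⁻] = 2s.
Ksp = [Fe²⁺][OH⁻]^2 = s · (2s)^2 = 4s^3 = 6.8×10⁻¹⁷
s = 2.6×10⁻⁶ mol L⁻¹
[OH⁻] = 2s = 5.1×10⁻⁶ mol L⁻¹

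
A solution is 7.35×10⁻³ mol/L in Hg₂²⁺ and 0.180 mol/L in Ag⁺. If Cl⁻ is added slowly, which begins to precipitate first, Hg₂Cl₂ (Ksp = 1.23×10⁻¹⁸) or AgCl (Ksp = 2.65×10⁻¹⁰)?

AgCl

A salt starts to precipitate once the ion product Q reaches its Ksp.
For Hg₂Cl₂: [Cl⁻] = (Ksp/[Hg₂²⁺])^(1/2) = 1.29×10⁻⁸ mol/L
For AgCl: [Cl⁻] = (Ksp/[Ag⁺]) = 1.47×10⁻⁹ mol/L
Since AgCl needs less Cl⁻ to reach saturation, it precipitates first.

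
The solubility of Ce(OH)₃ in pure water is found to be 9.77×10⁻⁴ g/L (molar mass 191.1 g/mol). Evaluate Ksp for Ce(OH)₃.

s = (9.77×10⁻⁴ g L⁻¹)/(191.1 g mol⁻¹) = 5.1125×10⁻⁶ M
Ce(OH)₃(s) ⇌ Ce³⁺(aq) + 3 OH⁻(aq)
If s mol/L of Ce(OH)₃ dissolves, [Ce³⁺] = s and [OH⁻] = 3s.
Ksp = [Ce³⁺][OH⁻]^3 = s · (3s)^3 = 27s^4
Ksp = 27 × (5.1125×10⁻⁶)^4 = 1.84×10⁻²⁰

Ksp = 1.84×10⁻²⁰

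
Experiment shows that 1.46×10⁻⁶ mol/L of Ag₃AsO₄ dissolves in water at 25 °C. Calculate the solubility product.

Ag₃AsO₄(s) ⇌ 3 Ag⁺(aq) + AsO₄³⁻(aq)
For each mole of Ag₃AsO₄ that dissolves per liter, [Ag⁺] = 3s and [AsO₄³⁻] = s; let s denote this solubility.
Ksp = [Ag⁺]^3[AsO₄³⁻] = (3s)^3 · s = 27s^4
Ksp = 27 × (1.46×10⁻⁶)^4 = 1.23×10⁻²²

Ksp = 1.23×10⁻²²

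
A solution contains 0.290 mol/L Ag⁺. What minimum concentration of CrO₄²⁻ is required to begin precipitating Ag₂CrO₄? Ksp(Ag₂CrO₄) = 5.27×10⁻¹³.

A salt starts to precipitate once the ion product Q reaches its Ksp.
Ag₂CrO₄(s) ⇌ 2 Ag⁺(aq) + CrO₄²⁻(aq)
Ksp = [Ag⁺]^2[CrO₄²⁻] = [CrO₄²⁻](0.290)^2
[CrO₄²⁻] = 5.27×10⁻¹³ / (0.290)^2 = 6.27×10⁻¹²
[CrO₄²⁻] = 6.27×10⁻¹² mol/L

6.27×10⁻¹² M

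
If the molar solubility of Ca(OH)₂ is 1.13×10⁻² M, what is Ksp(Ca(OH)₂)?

Ca(OH)₂(s) ⇌ Ca²⁺(aq) + 2 OH⁻(aq)
For each mole of Ca(OH)₂ that dissolves per liter, [Ca²⁺] = s and [OH⁻] = 2s; let s denote this solubility.
Ksp = [Ca²⁺][OH⁻]^2 = s · (2s)^2 = 4s^3
Ksp = 4 × (1.13×10⁻²)^3 = 5.77×10⁻⁶

Ksp = 5.77×10⁻⁶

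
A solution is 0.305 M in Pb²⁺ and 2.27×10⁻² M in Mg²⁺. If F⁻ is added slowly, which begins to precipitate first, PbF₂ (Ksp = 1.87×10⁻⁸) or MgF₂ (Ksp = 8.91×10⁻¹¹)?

A salt starts to precipitate once the ion product Q reaches its Ksp.
For PbF₂: [F⁻] = (Ksp/[Pb²⁺])^(1/2) = 2.48×10⁻⁴ M
For MgF₂: [F⁻] = (Ksp/[Mg²⁺])^(1/2) = 6.27×10⁻⁵ M
The smaller threshold [F⁻] is reached first, so MgF₂ precipitates first.

MgF₂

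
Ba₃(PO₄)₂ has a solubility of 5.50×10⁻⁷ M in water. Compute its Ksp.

Ksp = 5.44×10⁻³⁰

Ba₃(PO₄)₂(s) ⇌ 3 Ba²⁺(aq) + 2 PO₄³⁻(aq)
Let s be the molar solubility. Then [Ba²⁺] = 3s and [PO₄³⁻] = 2s.
Ksp = [Ba²⁺]^3[PO₄³⁻]^2 = (3s)^3 · (2s)^2 = 108s^5
Ksp = 108 × (5.50×10⁻⁷)^5 = 5.44×10⁻³⁰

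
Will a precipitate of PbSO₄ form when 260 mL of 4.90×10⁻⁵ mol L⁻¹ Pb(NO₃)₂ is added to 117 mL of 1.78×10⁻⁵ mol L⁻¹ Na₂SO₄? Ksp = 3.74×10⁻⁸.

The combined volume is 377 mL.
[Pb²⁺] = (4.90×10⁻⁵)(260)/377 = 3.38×10⁻⁵ mol L⁻¹
[SO₄²⁻] = (1.78×10⁻⁵)(117)/377 = 5.52×10⁻⁶ mol L⁻¹
Q = [Pb²⁺][SO₄²⁻] = 1.87×10⁻¹⁰
Q < Ksp (1.87×10⁻¹⁰ vs 3.74×10⁻⁸); the solution remains unsaturated and no precipitate forms.

No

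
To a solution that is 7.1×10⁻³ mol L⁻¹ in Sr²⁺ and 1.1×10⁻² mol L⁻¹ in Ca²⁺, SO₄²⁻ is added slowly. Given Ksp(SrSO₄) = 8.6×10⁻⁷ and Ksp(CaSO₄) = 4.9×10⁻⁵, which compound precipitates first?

SrSO₄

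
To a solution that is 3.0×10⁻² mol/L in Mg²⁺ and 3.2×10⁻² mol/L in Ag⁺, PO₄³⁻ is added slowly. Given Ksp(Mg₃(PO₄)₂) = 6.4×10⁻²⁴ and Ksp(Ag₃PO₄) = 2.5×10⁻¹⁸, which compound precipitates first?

Ag₃PO₄

A salt starts to precipitate once the ion product Q reaches its Ksp.
For Mg₃(PO₄)₂: [PO₄³⁻] = (Ksp/[Mg²⁺]^3)^(1/2) = 4.9×10⁻¹⁰ mol/L
For Ag₃PO₄: [PO₄³⁻] = (Ksp/[Ag⁺]^3) = 7.6×10⁻¹⁴ mol/L
Since Ag₃PO₄ needs less PO₄³⁻ to reach saturation, it precipitates first.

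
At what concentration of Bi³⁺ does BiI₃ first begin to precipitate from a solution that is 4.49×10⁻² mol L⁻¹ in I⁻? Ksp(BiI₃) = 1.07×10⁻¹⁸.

1.18×10⁻¹⁴ M

Each salt precipitates once Q = Ksp for that salt.
BiI₃(s) ⇌ Bi³⁺(aq) + 3 I⁻(aq)
Ksp = [Bi³⁺][I⁻]^3 = [Bi³⁺](4.49×10⁻²)^3
[Bi³⁺] = 1.07×10⁻¹⁸ / (4.49×10⁻²)^3 = 1.18×10⁻¹⁴
[Bi³⁺] = 1.18×10⁻¹⁴ mol L⁻¹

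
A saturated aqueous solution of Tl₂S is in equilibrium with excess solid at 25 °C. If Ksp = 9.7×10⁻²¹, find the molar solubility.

1.3×10⁻⁷ M

Tl₂S(s) ⇌ 2 Tl⁺(aq) + S²⁻(aq)
If s mol/L of Tl₂S dissolves, [Tl⁺] = 2s and [S²⁻] = s.
Ksp = [Tl⁺]^2[S²⁻] = (2s)^2 · s = 4s^3
4s^3 = 9.7×10⁻²¹  ⇒  s^3 = 2.4×10⁻²¹
s = 1.3×10⁻⁷ M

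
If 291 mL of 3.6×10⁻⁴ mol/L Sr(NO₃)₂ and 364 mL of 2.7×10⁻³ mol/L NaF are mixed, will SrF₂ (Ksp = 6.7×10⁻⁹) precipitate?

No

Total volume after mixing = 291 + 364 = 655 mL.
[Sr²⁺] = (3.6×10⁻⁴)(291)/655 = 1.6×10⁻⁴ mol/L
[F⁻] = (2.7×10⁻³)(364)/655 = 1.5×10⁻³ mol/L
Q = [Sr²⁺][F⁻]^2 = 3.6×10⁻¹⁰
Since Q (3.6×10⁻¹⁰) is less than Ksp (6.7×10⁻⁹), no SrF₂ precipitates.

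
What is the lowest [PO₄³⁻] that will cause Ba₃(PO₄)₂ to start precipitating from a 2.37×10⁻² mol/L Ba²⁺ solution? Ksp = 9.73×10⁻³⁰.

8.55×10⁻¹³ M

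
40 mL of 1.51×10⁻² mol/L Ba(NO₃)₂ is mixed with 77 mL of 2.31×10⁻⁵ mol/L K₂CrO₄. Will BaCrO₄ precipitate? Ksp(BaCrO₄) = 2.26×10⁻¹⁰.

Yes

Total volume after mixing = 40 + 77 = 117 mL.
[Ba²⁺] = (1.51×10⁻²)(40)/117 = 5.16×10⁻³ mol/L
[CrO₄²⁻] = (2.31×10⁻⁵)(77)/117 = 1.52×10⁻⁵ mol/L
Q = [Ba²⁺][CrO₄²⁻] = 7.85×10⁻⁸
Q = 7.85×10⁻⁸ > Ksp = 2.26×10⁻¹⁰, so the solution is supersaturated and BaCrO₄ precipitates.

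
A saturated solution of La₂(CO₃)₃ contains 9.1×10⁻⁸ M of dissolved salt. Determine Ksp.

Ksp = 6.7×10⁻³⁴

La₂(CO₃)₃(s) ⇌ 2 La³⁺(aq) + 3 CO₃²⁻(aq)
For each mole of La₂(CO₃)₃ that dissolves per liter, [La³⁺] = 2s and [CO₃²⁻] = 3s; let s denote this solubility.
Ksp = [La³⁺]^2[CO₃²⁻]^3 = (2s)^2 · (3s)^3 = 108s^5
Ksp = 108 × (9.1×10⁻⁸)^5 = 6.7×10⁻³⁴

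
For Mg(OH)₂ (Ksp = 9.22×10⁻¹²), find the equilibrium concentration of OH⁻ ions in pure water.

Mg(OH)₂(s) ⇌ Mg²⁺(aq) + 2 OH⁻(aq)
Let s be the molar solubility. Then [Mg²⁺] = s and [OH⁻] = 2s.
Ksp = [Mg²⁺][OH⁻]^2 = s · (2s)^2 = 4s^3 = 9.22×10⁻¹²
s = 1.32×10⁻⁴ M
[OH⁻] = 2s = 2.64×10⁻⁴ M

2.64×10⁻⁴ M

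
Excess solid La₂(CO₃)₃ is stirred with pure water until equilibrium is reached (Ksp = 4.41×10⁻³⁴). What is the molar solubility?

La₂(CO₃)₃(s) ⇌ 2 La³⁺(aq) + 3 CO₃²⁻(aq)
With molar solubility s: [La³⁺] = 2s, [CO₃²⁻] = 3s.
Ksp = [La³⁺]^2[CO₃²⁻]^3 = (2s)^2 · (3s)^3 = 108s^5
108s^5 = 4.41×10⁻³⁴  ⇒  s^5 = 4.08×10⁻³⁶
Taking the 5th root, s = 8.36×10⁻⁸ mol L⁻¹.

8.36×10⁻⁸ M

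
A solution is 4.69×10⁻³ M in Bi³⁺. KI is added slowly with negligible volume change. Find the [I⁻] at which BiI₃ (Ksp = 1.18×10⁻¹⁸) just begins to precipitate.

6.31×10⁻⁶ M

The threshold for precipitation is Q = Ksp.
BiI₃(s) ⇌ Bi³⁺(aq) + 3 I⁻(aq)
Ksp = [Bi³⁺][I⁻]^3 = [I⁻]^3(4.69×10⁻³)
[I⁻]^3 = 1.18×10⁻¹⁸ / (4.69×10⁻³) = 2.52×10⁻¹⁶
[I⁻] = 6.31×10⁻⁶ M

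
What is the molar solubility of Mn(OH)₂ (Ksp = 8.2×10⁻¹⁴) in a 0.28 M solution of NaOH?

1.0×10⁻¹² M

Mn(OH)₂(s) ⇌ Mn²⁺(aq) + 2 OH⁻(aq)
Let s be the solubility of Mn(OH)₂ here. The common ion gives [OH⁻] ≈ 0.28 M, and [Mn²⁺] = s.
Ksp = [Mn²⁺][OH⁻]^2 = s(0.28)^2
s = 8.2×10⁻¹⁴ / (0.28)^2 = 1.0×10⁻¹²
s = 1.0×10⁻¹² M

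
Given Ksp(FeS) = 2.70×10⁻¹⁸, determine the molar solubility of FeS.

1.64×10⁻⁹ M

FeS(s) ⇌ Fe²⁺(aq) + S²⁻(aq)
Call the molar solubility s, so that [Fe²⁺] = s and [S²⁻] = s.
Ksp = [Fe²⁺][S²⁻] = s · s = s^2
s^2 = 2.70×10⁻¹⁸
Taking the 2nd root, s = 1.64×10⁻⁹ mol/L.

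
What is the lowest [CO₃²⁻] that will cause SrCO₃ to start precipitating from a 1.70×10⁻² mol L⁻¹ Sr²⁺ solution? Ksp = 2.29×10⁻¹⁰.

Precipitation of each salt begins when its ion product equals Ksp.
SrCO₃(s) ⇌ Sr²⁺(aq) + CO₃²⁻(aq)
Ksp = [Sr²⁺][CO₃²⁻] = [CO₃²⁻](1.70×10⁻²)
[CO₃²⁻] = 2.29×10⁻¹⁰ / (1.70×10⁻²) = 1.35×10⁻⁸
[CO₃²⁻] = 1.35×10⁻⁸ mol L⁻¹

1.35×10⁻⁸ M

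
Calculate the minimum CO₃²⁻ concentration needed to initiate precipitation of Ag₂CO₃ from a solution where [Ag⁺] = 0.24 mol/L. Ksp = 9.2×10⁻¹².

1.6×10⁻¹⁰ M

Precipitation of each salt begins when its ion product equals Ksp.
Ag₂CO₃(s) ⇌ 2 Ag⁺(aq) + CO₃²⁻(aq)
Ksp = [Ag⁺]^2[CO₃²⁻] = [CO₃²⁻](0.24)^2
[CO₃²⁻] = 9.2×10⁻¹² / (0.24)^2 = 1.6×10⁻¹⁰
[CO₃²⁻] = 1.6×10⁻¹⁰ mol/L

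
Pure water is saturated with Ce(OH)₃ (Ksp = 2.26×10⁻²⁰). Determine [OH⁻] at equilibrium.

1.61×10⁻⁵ M

Ce(OH)₃(s) ⇌ Ce³⁺(aq) + 3 OH⁻(aq)
Let s be the molar solubility. Then [Ce³⁺] = s and [OH⁻] = 3s.
Ksp = [Ce³⁺][OH⁻]^3 = s · (3s)^3 = 27s^4 = 2.26×10⁻²⁰
s = 5.38×10⁻⁶ M
[OH⁻] = 3s = 1.61×10⁻⁵ M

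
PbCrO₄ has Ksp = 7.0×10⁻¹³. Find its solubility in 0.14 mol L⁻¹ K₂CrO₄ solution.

PbCrO₄(s) ⇌ Pb²⁺(aq) + CrO₄²⁻(aq)
With CrO₄²⁻ already at 0.14 mol L⁻¹ and s small, take [CrO₄²⁻] ≈ 0.14 mol L⁻¹ and [Pb²⁺] = s.
Ksp = [Pb²⁺][CrO₄²⁻] = s(0.14)
s = 7.0×10⁻¹³ / (0.14) = 5.0×10⁻¹²
s = 5.0×10⁻¹² mol L⁻¹

5.0×10⁻¹² M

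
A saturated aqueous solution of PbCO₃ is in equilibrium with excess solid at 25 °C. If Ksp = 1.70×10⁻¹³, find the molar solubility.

4.12×10⁻⁷ M

PbCO₃(s) ⇌ Pb²⁺(aq) + CO₃²⁻(aq)
With molar solubility s: [Pb²⁺] = s, [CO₃²⁻] = s.
Ksp = [Pb²⁺][CO₃²⁻] = s · s = s^2
s^2 = 1.70×10⁻¹³
Taking the 2nd root, s = 4.12×10⁻⁷ M.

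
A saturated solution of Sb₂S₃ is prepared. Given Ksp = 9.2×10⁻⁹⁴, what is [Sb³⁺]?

Sb₂S₃(s) ⇌ 2 Sb³⁺(aq) + 3 S²⁻(aq)
If s mol/L of Sb₂S₃ dissolves, [Sb³⁺] = 2s and [S²⁻] = 3s.
Ksp = [Sb³⁺]^2[S²⁻]^3 = (2s)^2 · (3s)^3 = 108s^5 = 9.2×10⁻⁹⁴
s = 9.7×10⁻²⁰ mol L⁻¹
[Sb³⁺] = 2s = 1.9×10⁻¹⁹ mol L⁻¹

1.9×10⁻¹⁹ M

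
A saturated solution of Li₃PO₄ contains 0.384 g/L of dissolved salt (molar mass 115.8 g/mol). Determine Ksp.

Convert to molarity: s = 0.384 / 115.8 = 3.3161×10⁻³ mol/L
Li₃PO₄(s) ⇌ 3 Li⁺(aq) + PO₄³⁻(aq)
Call the molar solubility s, so that [Li⁺] = 3s and [PO₄³⁻] = s.
Ksp = [Li⁺]^3[PO₄³⁻] = (3s)^3 · s = 27s^4
Ksp = 27 × (3.3161×10⁻³)^4 = 3.26×10⁻⁹

Ksp = 3.26×10⁻⁹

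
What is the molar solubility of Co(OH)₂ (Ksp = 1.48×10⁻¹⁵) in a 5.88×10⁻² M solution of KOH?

4.28×10⁻¹³ M

Co(OH)₂(s) ⇌ Co²⁺(aq) + 2 OH⁻(aq)
OH⁻ is already present at 5.88×10⁻² M. If s mol/L of Co(OH)₂ dissolves, [Co²⁺] = s while [OH⁻] ≈ 5.88×10⁻² M.
Ksp = [Co²⁺][OH⁻]^2 = s(5.88×10⁻²)^2
s = 1.48×10⁻¹⁵ / (5.88×10⁻²)^2 = 4.28×10⁻¹³
s = 4.28×10⁻¹³ M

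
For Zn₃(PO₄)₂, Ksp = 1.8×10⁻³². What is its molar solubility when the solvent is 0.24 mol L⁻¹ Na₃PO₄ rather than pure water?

2.3×10⁻¹¹ M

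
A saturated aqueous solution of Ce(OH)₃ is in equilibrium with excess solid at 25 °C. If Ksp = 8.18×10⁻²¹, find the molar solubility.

4.17×10⁻⁶ M

Ce(OH)₃(s) ⇌ Ce³⁺(aq) + 3 OH⁻(aq)
With molar solubility s: [Ce³⁺] = s, [OH⁻] = 3s.
Ksp = [Ce³⁺][OH⁻]^3 = s · (3s)^3 = 27s^4
27s^4 = 8.18×10⁻²¹  ⇒  s^4 = 3.03×10⁻²²
Taking the 4th root, s = 4.17×10⁻⁶ M.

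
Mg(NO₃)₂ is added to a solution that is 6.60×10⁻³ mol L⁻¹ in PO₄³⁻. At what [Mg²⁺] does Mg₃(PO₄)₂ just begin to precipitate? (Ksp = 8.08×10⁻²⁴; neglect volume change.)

5.70×10⁻⁷ M

Precipitation of each salt begins when its ion product equals Ksp.
Mg₃(PO₄)₂(s) ⇌ 3 Mg²⁺(aq) + 2 PO₄³⁻(aq)
Ksp = [Mg²⁺]^3[PO₄³⁻]^2 = [Mg²⁺]^3(6.60×10⁻³)^2
[Mg²⁺]^3 = 8.08×10⁻²⁴ / (6.60×10⁻³)^2 = 1.85×10⁻¹⁹
[Mg²⁺] = 5.70×10⁻⁷ mol L⁻¹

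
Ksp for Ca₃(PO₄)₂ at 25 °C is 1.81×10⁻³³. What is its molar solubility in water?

1.11×10⁻⁷ M

Ca₃(PO₄)₂(s) ⇌ 3 Ca²⁺(aq) + 2 PO₄³⁻(aq)
Let s be the molar solubility. Then [Ca²⁺] = 3s and [PO₄³⁻] = 2s.
Ksp = [Ca²⁺]^3[PO₄³⁻]^2 = (3s)^3 · (2s)^2 = 108s^5
108s^5 = 1.81×10⁻³³  ⇒  s^5 = 1.68×10⁻³⁵
s = (1.68×10⁻³⁵)^(1/5) = 1.11×10⁻⁷ mol/L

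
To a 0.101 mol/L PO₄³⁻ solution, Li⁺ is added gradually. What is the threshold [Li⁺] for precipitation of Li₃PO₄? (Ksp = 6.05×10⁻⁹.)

Precipitation begins when Q = Ksp.
Li₃PO₄(s) ⇌ 3 Li⁺(aq) + PO₄³⁻(aq)
Ksp = [Li⁺]^3[PO₄³⁻] = [Li⁺]^3(0.101)
[Li⁺]^3 = 6.05×10⁻⁹ / (0.101) = 5.99×10⁻⁸
[Li⁺] = 3.91×10⁻³ mol/L

3.91×10⁻³ M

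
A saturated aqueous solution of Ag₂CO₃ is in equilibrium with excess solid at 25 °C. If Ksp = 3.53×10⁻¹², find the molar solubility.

9.59×10⁻⁵ M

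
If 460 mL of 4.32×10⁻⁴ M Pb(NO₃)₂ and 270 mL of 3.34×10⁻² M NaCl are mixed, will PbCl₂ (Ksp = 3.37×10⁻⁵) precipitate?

No

After mixing, V = 460 mL + 270 mL = 730 mL.
[Pb²⁺] = (4.32×10⁻⁴)(460)/730 = 2.72×10⁻⁴ M
[Cl⁻] = (3.34×10⁻²)(270)/730 = 1.24×10⁻² M
Q = [Pb²⁺][Cl⁻]^2 = 4.15×10⁻⁸
Q < Ksp (4.15×10⁻⁸ vs 3.37×10⁻⁵); the solution remains unsaturated and no precipitate forms.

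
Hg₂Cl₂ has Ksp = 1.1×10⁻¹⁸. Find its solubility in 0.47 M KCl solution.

5.0×10⁻¹⁸ M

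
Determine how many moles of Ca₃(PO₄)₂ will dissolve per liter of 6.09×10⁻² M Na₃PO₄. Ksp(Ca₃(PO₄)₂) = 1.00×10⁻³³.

2.15×10⁻¹¹ M

Ca₃(PO₄)₂(s) ⇌ 3 Ca²⁺(aq) + 2 PO₄³⁻(aq)
Let s be the solubility of Ca₃(PO₄)₂ here. The common ion gives [PO₄³⁻] ≈ 6.09×10⁻² M, and [Ca²⁺] = 3s.
Ksp = [Ca²⁺]^3[PO₄³⁻]^2 = (3s)^3(6.09×10⁻²)^2
(3s)^3 = 1.00×10⁻³³ / (6.09×10⁻²)^2 = 2.70×10⁻³¹
s = 2.15×10⁻¹¹ M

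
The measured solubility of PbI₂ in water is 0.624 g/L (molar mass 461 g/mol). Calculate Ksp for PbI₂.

Ksp = 9.92×10⁻⁹

s = (0.624 g L⁻¹)/(461 g mol⁻¹) = 1.3536×10⁻³ M
PbI₂(s) ⇌ Pb²⁺(aq) + 2 I⁻(aq)
Let s be the molar solubility. Then [Pb²⁺] = s and [I⁻] = 2s.
Ksp = [Pb²⁺][I⁻]^2 = s · (2s)^2 = 4s^3
Ksp = 4 × (1.3536×10⁻³)^3 = 9.92×10⁻⁹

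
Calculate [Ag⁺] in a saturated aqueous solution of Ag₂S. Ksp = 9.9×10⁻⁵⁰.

5.8×10⁻¹⁷ M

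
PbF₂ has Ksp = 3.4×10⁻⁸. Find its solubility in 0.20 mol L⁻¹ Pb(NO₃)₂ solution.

2.1×10⁻⁴ M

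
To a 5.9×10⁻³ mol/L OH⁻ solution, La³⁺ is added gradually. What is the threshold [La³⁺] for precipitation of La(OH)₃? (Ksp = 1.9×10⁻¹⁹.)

Each salt precipitates once Q = Ksp for that salt.
La(OH)₃(s) ⇌ La³⁺(aq) + 3 OH⁻(aq)
Ksp = [La³⁺][OH⁻]^3 = [La³⁺](5.9×10⁻³)^3
[La³⁺] = 1.9×10⁻¹⁹ / (5.9×10⁻³)^3 = 9.3×10⁻¹³
[La³⁺] = 9.3×10⁻¹³ mol/L

9.3×10⁻¹³ M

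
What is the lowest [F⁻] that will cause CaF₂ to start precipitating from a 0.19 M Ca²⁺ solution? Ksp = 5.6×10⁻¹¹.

1.7×10⁻⁵ M

Precipitation of each salt begins when its ion product equals Ksp.
CaF₂(s) ⇌ Ca²⁺(aq) + 2 F⁻(aq)
Ksp = [Ca²⁺][F⁻]^2 = [F⁻]^2(0.19)
[F⁻]^2 = 5.6×10⁻¹¹ / (0.19) = 2.9×10⁻¹⁰
[F⁻] = 1.7×10⁻⁵ M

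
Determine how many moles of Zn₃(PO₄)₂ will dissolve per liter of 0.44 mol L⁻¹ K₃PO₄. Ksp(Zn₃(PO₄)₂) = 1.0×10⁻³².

1.2×10⁻¹¹ M

Zn₃(PO₄)₂(s) ⇌ 3 Zn²⁺(aq) + 2 PO₄³⁻(aq)
The solution already contains PO₄³⁻ at 0.44 mol L⁻¹. Let s be the molar solubility of Zn₃(PO₄)₂.
[PO₄³⁻] ≈ 0.44 mol L⁻¹ (common ion dominates); [Zn²⁺] = 3s.
Ksp = [Zn²⁺]^3[PO₄³⁻]^2 = (3s)^3(0.44)^2
(3s)^3 = 1.0×10⁻³² / (0.44)^2 = 5.2×10⁻³²
s = 1.2×10⁻¹¹ mol L⁻¹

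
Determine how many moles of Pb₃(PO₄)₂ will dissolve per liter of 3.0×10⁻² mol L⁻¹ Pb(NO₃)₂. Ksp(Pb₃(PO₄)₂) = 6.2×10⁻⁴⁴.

2.4×10⁻²⁰ M

Pb₃(PO₄)₂(s) ⇌ 3 Pb²⁺(aq) + 2 PO₄³⁻(aq)
Let s be the solubility of Pb₃(PO₄)₂ here. The common ion gives [Pb²⁺] ≈ 3.0×10⁻² mol L⁻¹, and [PO₄³⁻] = 2s.
Ksp = [Pb²⁺]^3[PO₄³⁻]^2 = (3.0×10⁻²)^3(2s)^2
(2s)^2 = 6.2×10⁻⁴⁴ / (3.0×10⁻²)^3 = 2.3×10⁻³⁹
s = 2.4×10⁻²⁰ mol L⁻¹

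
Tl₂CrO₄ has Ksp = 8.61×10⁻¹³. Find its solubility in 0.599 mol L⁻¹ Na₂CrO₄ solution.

5.99×10⁻⁷ M

Tl₂CrO₄(s) ⇌ 2 Tl⁺(aq) + CrO₄²⁻(aq)
With CrO₄²⁻ already at 0.599 mol L⁻¹ and s small, take [CrO₄²⁻] ≈ 0.599 mol L⁻¹ and [Tl⁺] = 2s.
Ksp = [Tl⁺]^2[CrO₄²⁻] = (2s)^2(0.599)
(2s)^2 = 8.61×10⁻¹³ / (0.599) = 1.44×10⁻¹²
s = 5.99×10⁻⁷ mol L⁻¹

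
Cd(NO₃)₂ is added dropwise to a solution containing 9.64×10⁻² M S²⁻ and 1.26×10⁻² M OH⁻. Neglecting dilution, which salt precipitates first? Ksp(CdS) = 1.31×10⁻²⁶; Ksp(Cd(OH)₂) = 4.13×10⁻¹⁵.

CdS

A salt starts to precipitate once the ion product Q reaches its Ksp.
For CdS: [Cd²⁺] = (Ksp/[S²⁻]) = 1.36×10⁻²⁵ M
For Cd(OH)₂: [Cd²⁺] = (Ksp/[OH⁻]^2) = 2.60×10⁻¹¹ M
Since CdS needs less Cd²⁺ to reach saturation, it precipitates first.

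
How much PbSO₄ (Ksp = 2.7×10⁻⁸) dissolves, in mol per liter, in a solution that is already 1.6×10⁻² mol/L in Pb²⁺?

1.7×10⁻⁶ M

PbSO₄(s) ⇌ Pb²⁺(aq) + SO₄²⁻(aq)
With Pb²⁺ already at 1.6×10⁻² mol/L and s small, take [Pb²⁺] ≈ 1.6×10⁻² mol/L and [SO₄²⁻] = s.
Ksp = [Pb²⁺][SO₄²⁻] = (1.6×10⁻²)s
s = 2.7×10⁻⁸ / (1.6×10⁻²) = 1.7×10⁻⁶
s = 1.7×10⁻⁶ mol/L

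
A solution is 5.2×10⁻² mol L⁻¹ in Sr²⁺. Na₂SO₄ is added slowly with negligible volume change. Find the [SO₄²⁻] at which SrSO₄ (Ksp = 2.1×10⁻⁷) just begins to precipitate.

Each salt precipitates once Q = Ksp for that salt.
SrSO₄(s) ⇌ Sr²⁺(aq) + SO₄²⁻(aq)
Ksp = [Sr²⁺][SO₄²⁻] = [SO₄²⁻](5.2×10⁻²)
[SO₄²⁻] = 2.1×10⁻⁷ / (5.2×10⁻²) = 4.0×10⁻⁶
[SO₄²⁻] = 4.0×10⁻⁶ mol L⁻¹

4.0×10⁻⁶ M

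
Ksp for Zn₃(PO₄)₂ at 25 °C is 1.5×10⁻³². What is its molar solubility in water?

Zn₃(PO₄)₂(s) ⇌ 3 Zn²⁺(aq) + 2 PO₄³⁻(aq)
Call the molar solubility s, so that [Zn²⁺] = 3s and [PO₄³⁻] = 2s.
Ksp = [Zn²⁺]^3[PO₄³⁻]^2 = (3s)^3 · (2s)^2 = 108s^5
108s^5 = 1.5×10⁻³²  ⇒  s^5 = 1.4×10⁻³⁴
Taking the 5th root, s = 1.7×10⁻⁷ mol L⁻¹.

1.7×10⁻⁷ M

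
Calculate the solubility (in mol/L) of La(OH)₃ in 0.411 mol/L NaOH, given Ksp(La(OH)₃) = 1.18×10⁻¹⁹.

La(OH)₃(s) ⇌ La³⁺(aq) + 3 OH⁻(aq)
The solution already contains OH⁻ at 0.411 mol/L. Let s be the molar solubility of La(OH)₃.
[OH⁻] ≈ 0.411 mol/L (common ion dominates); [La³⁺] = s.
Ksp = [La³⁺][OH⁻]^3 = s(0.411)^3
s = 1.18×10⁻¹⁹ / (0.411)^3 = 1.70×10⁻¹⁸
s = 1.70×10⁻¹⁸ mol/L

1.70×10⁻¹⁸ M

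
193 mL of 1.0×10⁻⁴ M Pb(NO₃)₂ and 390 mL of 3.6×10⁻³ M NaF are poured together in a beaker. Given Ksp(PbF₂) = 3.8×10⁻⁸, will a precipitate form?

No

Total volume after mixing = 193 + 390 = 583 mL.
[Pb²⁺] = (1.0×10⁻⁴)(193)/583 = 3.3×10⁻⁵ M
[F⁻] = (3.6×10⁻³)(390)/583 = 2.4×10⁻³ M
Q = [Pb²⁺][F⁻]^2 = 1.9×10⁻¹⁰
Q = 1.9×10⁻¹⁰ < Ksp = 3.8×10⁻⁸, so the solution is unsaturated and no precipitate forms.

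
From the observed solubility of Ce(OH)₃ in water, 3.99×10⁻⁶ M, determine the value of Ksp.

Ksp = 6.84×10⁻²¹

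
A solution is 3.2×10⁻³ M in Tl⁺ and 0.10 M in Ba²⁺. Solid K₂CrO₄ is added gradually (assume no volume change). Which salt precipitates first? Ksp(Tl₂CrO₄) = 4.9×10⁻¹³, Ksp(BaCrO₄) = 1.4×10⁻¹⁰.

The threshold for precipitation is Q = Ksp.
For Tl₂CrO₄: [CrO₄²⁻] = (Ksp/[Tl⁺]^2) = 4.8×10⁻⁸ M
For BaCrO₄: [CrO₄²⁻] = (Ksp/[Ba²⁺]) = 1.4×10⁻⁹ M
BaCrO₄ requires the lower [CrO₄²⁻], so it precipitates first.

BaCrO₄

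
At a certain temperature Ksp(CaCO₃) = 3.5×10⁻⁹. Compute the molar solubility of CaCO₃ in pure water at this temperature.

CaCO₃(s) ⇌ Ca²⁺(aq) + CO₃²⁻(aq)
For each mole of CaCO₃ that dissolves per liter, [Ca²⁺] = s and [CO₃²⁻] = s; let s denote this solubility.
Ksp = [Ca²⁺][CO₃²⁻] = s · s = s^2
s^2 = 3.5×10⁻⁹
Taking the 2nd root, s = 5.9×10⁻⁵ M.

5.9×10⁻⁵ M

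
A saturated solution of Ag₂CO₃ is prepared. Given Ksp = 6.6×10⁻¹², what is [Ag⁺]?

2.4×10⁻⁴ M

Ag₂CO₃(s) ⇌ 2 Ag⁺(aq) + CO₃²⁻(aq)
Let s be the molar solubility. Then [Ag⁺] = 2s and [CO₃²⁻] = s.
Ksp = [Ag⁺]^2[CO₃²⁻] = (2s)^2 · s = 4s^3 = 6.6×10⁻¹²
s = 1.2×10⁻⁴ mol L⁻¹
[Ag⁺] = 2s = 2.4×10⁻⁴ mol L⁻¹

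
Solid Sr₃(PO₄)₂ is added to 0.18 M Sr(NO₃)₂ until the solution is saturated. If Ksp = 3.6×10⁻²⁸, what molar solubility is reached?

1.2×10⁻¹³ M

Sr₃(PO₄)₂(s) ⇌ 3 Sr²⁺(aq) + 2 PO₄³⁻(aq)
The solution already contains Sr²⁺ at 0.18 M. Let s be the molar solubility of Sr₃(PO₄)₂.
[Sr²⁺] ≈ 0.18 M (common ion dominates); [PO₄³⁻] = 2s.
Ksp = [Sr²⁺]^3[PO₄³⁻]^2 = (0.18)^3(2s)^2
(2s)^2 = 3.6×10⁻²⁸ / (0.18)^3 = 6.2×10⁻²⁶
s = 1.2×10⁻¹³ M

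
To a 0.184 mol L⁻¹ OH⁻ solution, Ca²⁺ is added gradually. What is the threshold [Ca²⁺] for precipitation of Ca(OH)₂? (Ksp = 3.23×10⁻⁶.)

9.54×10⁻⁵ M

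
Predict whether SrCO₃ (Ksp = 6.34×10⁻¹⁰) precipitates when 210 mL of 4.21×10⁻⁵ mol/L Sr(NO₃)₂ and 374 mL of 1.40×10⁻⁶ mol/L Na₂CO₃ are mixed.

The combined volume is 584 mL.
[Sr²⁺] = (4.21×10⁻⁵)(210)/584 = 1.51×10⁻⁵ mol/L
[CO₃²⁻] = (1.40×10⁻⁶)(374)/584 = 8.97×10⁻⁷ mol/L
Q = [Sr²⁺][CO₃²⁻] = 1.36×10⁻¹¹
Q < Ksp (1.36×10⁻¹¹ vs 6.34×10⁻¹⁰); the solution remains unsaturated and no precipitate forms.

No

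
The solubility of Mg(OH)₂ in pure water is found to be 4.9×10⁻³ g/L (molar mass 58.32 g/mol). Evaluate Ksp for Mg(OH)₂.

Ksp = 2.4×10⁻¹²

Molar solubility s = (4.9×10⁻³ g/L) / (58.32 g/mol) = 8.402×10⁻⁵ mol/L
Mg(OH)₂(s) ⇌ Mg²⁺(aq) + 2 OH⁻(aq)
With molar solubility s: [Mg²⁺] = s, [OH⁻] = 2s.
Ksp = [Mg²⁺][OH⁻]^2 = s · (2s)^2 = 4s^3
Ksp = 4 × (8.402×10⁻⁵)^3 = 2.4×10⁻¹²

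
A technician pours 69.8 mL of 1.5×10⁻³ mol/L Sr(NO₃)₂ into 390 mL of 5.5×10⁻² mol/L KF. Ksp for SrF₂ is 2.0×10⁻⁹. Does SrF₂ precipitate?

Yes

Total volume after mixing = 69.8 + 390 = 459.8 mL.
[Sr²⁺] = (1.5×10⁻³)(69.8)/459.8 = 2.3×10⁻⁴ mol/L
[F⁻] = (5.5×10⁻²)(390)/459.8 = 4.7×10⁻² mol/L
Q = [Sr²⁺][F⁻]^2 = 5.0×10⁻⁷
Q = 5.0×10⁻⁷ > Ksp = 2.0×10⁻⁹, so the solution is supersaturated and SrF₂ precipitates.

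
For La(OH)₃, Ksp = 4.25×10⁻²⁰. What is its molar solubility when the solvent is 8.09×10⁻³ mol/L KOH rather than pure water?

La(OH)₃(s) ⇌ La³⁺(aq) + 3 OH⁻(aq)
The solution already contains OH⁻ at 8.09×10⁻³ mol/L. Let s be the molar solubility of La(OH)₃.
[OH⁻] ≈ 8.09×10⁻³ mol/L (common ion dominates); [La³⁺] = s.
Ksp = [La³⁺][OH⁻]^3 = s(8.09×10⁻³)^3
s = 4.25×10⁻²⁰ / (8.09×10⁻³)^3 = 8.03×10⁻¹⁴
s = 8.03×10⁻¹⁴ mol/L

8.03×10⁻¹⁴ M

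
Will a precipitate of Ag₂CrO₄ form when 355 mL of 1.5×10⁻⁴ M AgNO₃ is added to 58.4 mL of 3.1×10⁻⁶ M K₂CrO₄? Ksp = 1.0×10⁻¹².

After mixing, V = 355 mL + 58.4 mL = 413.4 mL.
[Ag⁺] = (1.5×10⁻⁴)(355)/413.4 = 1.3×10⁻⁴ M
[CrO₄²⁻] = (3.1×10⁻⁶)(58.4)/413.4 = 4.4×10⁻⁷ M
Q = [Ag⁺]^2[CrO₄²⁻] = 7.3×10⁻¹⁵
Since Q (7.3×10⁻¹⁵) is less than Ksp (1.0×10⁻¹²), no Ag₂CrO₄ precipitates.

No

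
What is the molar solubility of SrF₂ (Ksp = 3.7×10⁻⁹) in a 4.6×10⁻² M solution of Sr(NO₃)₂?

1.4×10⁻⁴ M

SrF₂(s) ⇌ Sr²⁺(aq) + 2 F⁻(aq)
The solution already contains Sr²⁺ at 4.6×10⁻² M. Let s be the molar solubility of SrF₂.
[Sr²⁺] ≈ 4.6×10⁻² M (common ion dominates); [F⁻] = 2s.
Ksp = [Sr²⁺][F⁻]^2 = (4.6×10⁻²)(2s)^2
(2s)^2 = 3.7×10⁻⁹ / (4.6×10⁻²) = 8.0×10⁻⁸
s = 1.4×10⁻⁴ M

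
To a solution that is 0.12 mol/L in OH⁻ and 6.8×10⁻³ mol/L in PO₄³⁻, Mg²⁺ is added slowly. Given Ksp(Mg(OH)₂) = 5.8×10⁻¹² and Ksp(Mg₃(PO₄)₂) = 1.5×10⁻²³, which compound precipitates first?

A salt starts to precipitate once the ion product Q reaches its Ksp.
For Mg(OH)₂: [Mg²⁺] = (Ksp/[OH⁻]^2) = 4.0×10⁻¹⁰ mol/L
For Mg₃(PO₄)₂: [Mg²⁺] = (Ksp/[PO₄³⁻]^2)^(1/3) = 6.9×10⁻⁷ mol/L
Mg(OH)₂ requires the lower [Mg²⁺], so it precipitates first.

Mg(OH)₂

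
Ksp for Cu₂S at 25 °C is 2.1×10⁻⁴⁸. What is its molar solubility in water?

8.1×10⁻¹⁷ M

Cu₂S(s) ⇌ 2 Cu⁺(aq) + S²⁻(aq)
Call the molar solubility s, so that [Cu⁺] = 2s and [S²⁻] = s.
Ksp = [Cu⁺]^2[S²⁻] = (2s)^2 · s = 4s^3
4s^3 = 2.1×10⁻⁴⁸  ⇒  s^3 = 5.3×10⁻⁴⁹
s = 8.1×10⁻¹⁷ M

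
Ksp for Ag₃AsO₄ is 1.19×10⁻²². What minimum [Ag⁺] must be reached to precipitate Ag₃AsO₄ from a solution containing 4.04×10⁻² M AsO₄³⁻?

1.43×10⁻⁷ M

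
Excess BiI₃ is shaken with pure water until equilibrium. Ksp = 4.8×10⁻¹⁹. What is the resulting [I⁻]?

BiI₃(s) ⇌ Bi³⁺(aq) + 3 I⁻(aq)
Let s be the molar solubility. Then [Bi³⁺] = s and [I⁻] = 3s.
Ksp = [Bi³⁺][I⁻]^3 = s · (3s)^3 = 27s^4 = 4.8×10⁻¹⁹
s = 1.2×10⁻⁵ mol/L
[I⁻] = 3s = 3.5×10⁻⁵ mol/L

3.5×10⁻⁵ M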